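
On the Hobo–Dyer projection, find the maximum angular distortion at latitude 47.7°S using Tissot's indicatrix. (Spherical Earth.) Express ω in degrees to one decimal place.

The Hobo–Dyer projection is cylindrical equal-area with φ₀ = 37.5°. Cylindrical equal-area (φ₀ = 37.5°): h = cos φ / cos 37.5° along meridians, k = cos 37.5° / cos φ along parallels; h·k = 1.
At 47.7°: h = 0.8483, k = 1.179; principal scales a = 1.179, b = 0.8483.
sin(ω/2) = (a − b)/(a + b) = 0.3305/2.027 = 0.1630, so ω = 2 arcsin(0.1630) ≈ 18.8°.

18.8°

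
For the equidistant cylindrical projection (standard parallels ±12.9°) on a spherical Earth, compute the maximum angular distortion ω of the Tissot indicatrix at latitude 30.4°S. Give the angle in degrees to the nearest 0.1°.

The equidistant cylindrical projection with φ₀ = 12.9° has h = 1 (meridians true) and k = cos φ₀ / cos φ along parallels.
At 30.4°: h = 1.000, k = 1.130; principal scales a = 1.130, b = 1.000.
sin(ω/2) = (a − b)/(a + b) = 0.1301/2.130 = 0.06109, so ω = 2 arcsin(0.06109) ≈ 7.0°.

7.0°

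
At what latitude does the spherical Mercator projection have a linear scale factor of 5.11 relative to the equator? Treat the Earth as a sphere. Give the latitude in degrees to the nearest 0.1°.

Mercator scale is k = sec φ = 1/cos φ.
1/cos φ = 5.11  ⇒  cos φ = 0.1957  ⇒  φ = arccos(0.1957) ≈ 78.7°.

78.7°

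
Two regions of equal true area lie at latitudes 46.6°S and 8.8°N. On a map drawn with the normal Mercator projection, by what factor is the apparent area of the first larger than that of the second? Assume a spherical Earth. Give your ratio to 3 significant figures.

2.07

Mercator areal scale is sec²φ.
At 46.6°: sec²(46.6°) = 1/0.6871² = 2.118.
At 8.8°: sec²(8.8°) = 1/0.9882² = 1.024.
Ratio = 2.118/1.024 = cos²(8.8°)/cos²(46.6°) ≈ 2.07.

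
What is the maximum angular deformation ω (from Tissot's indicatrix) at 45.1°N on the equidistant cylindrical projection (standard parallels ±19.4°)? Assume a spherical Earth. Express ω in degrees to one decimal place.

In the equirectangular projection with standard parallel φ₀ = 19.4° (x = Rλ cos φ₀, y = Rφ), meridians are true-scale (h = 1) and the parallel scale is k = cos φ₀ / cos φ.
At 45.1°: h = 1.000, k = 1.336; principal scales a = 1.336, b = 1.000.
sin(ω/2) = (a − b)/(a + b) = 0.3363/2.336 = 0.1439, so ω = 2 arcsin(0.1439) ≈ 16.6°.

16.6°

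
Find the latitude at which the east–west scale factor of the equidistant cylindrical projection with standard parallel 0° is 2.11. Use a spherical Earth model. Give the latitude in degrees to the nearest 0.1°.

Plate carrée: h = 1, k = sec φ along parallels.
sec φ = 2.11  ⇒  cos φ = 0.4739  ⇒  φ ≈ 61.7°.

61.7°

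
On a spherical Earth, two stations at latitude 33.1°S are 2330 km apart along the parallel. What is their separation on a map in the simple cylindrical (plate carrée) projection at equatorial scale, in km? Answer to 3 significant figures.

2780 km

For the equirectangular projection with φ₀ = 0 (plate carrée), h = 1 along meridians and k = sec φ along parallels.
Along the parallel, k = sec 33.1° = 1/0.8377 = 1.194.
Map distance = 2330 × 1.194 ≈ 2780 km.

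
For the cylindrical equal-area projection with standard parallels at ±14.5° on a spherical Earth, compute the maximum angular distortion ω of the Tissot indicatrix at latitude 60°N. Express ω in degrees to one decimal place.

70.7°

For cylindrical equal-area with standard parallel φ₀, h = cos φ / cos φ₀ and k = cos φ₀ / cos φ, so h·k = 1.
At 60°: h = 0.5165, k = 1.936; principal scales a = 1.936, b = 0.5165.
sin(ω/2) = (a − b)/(a + b) = 1.420/2.453 = 0.5789, so ω = 2 arcsin(0.5789) ≈ 70.7°.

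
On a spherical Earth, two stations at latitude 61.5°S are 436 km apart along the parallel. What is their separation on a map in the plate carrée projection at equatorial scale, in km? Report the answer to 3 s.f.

914 km

For the equirectangular projection with φ₀ = 0 (plate carrée), h = 1 along meridians and k = sec φ along parallels.
Along the parallel, k = sec 61.5° = 1/0.4772 = 2.096.
Map distance = 436 × 2.096 ≈ 914 km.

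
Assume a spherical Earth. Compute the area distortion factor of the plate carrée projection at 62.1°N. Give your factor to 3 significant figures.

For the equirectangular projection with φ₀ = 0 (plate carrée), h = 1 along meridians and k = sec φ along parallels.
Areal scale = h·k = 1 × sec φ; at 62.1°, h = 1.000, k = 2.137, so h·k = 2.137.

2.14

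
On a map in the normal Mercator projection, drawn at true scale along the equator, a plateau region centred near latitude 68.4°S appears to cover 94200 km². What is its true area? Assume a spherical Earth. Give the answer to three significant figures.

Mercator is conformal, so the point scale is isotropic: h = k = sec φ = 1/cos φ.
Areal scale = k² = sec²φ = 1/cos²(68.4°) = 1/0.3681² = 7.379.
True area = apparent / (areal scale) = 94200 / 7.379 ≈ 12800 km².

12800 km²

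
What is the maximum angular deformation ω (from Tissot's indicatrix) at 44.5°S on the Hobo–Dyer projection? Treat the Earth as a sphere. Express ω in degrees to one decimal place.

The Hobo–Dyer projection is cylindrical equal-area with φ₀ = 37.5°. For cylindrical equal-area with standard parallel φ₀, h = cos φ / cos φ₀ and k = cos φ₀ / cos φ, so h·k = 1.
At 44.5°: h = 0.8990, k = 1.112; principal scales a = 1.112, b = 0.8990.
sin(ω/2) = (a − b)/(a + b) = 0.2133/2.011 = 0.1060, so ω = 2 arcsin(0.1060) ≈ 12.2°.

12.2°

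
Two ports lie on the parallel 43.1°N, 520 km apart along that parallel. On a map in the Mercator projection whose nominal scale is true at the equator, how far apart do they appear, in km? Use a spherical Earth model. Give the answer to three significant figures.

712 km

Mercator is conformal, so the point scale is isotropic: h = k = sec φ = 1/cos φ.
Along the parallel, k = sec 43.1° = 1/0.7302 = 1.370.
Map distance = 520 × 1.370 ≈ 712 km.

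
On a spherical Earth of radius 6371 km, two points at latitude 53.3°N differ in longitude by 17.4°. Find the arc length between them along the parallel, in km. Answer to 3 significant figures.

1160 km

Arc length along a parallel = R cos φ · Δλ (with Δλ in radians).
= 6371 × cos 53.3° × (17.4° × π/180) = 6371 × 0.5976 × 0.3037 ≈ 1160 km.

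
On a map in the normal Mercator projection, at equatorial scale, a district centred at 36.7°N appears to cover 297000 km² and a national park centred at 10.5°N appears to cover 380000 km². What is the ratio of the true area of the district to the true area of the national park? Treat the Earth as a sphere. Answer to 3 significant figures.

Mercator's areal exaggeration is sec²φ; hence true area = (apparent area) · cos²φ.
True area of district: 297000 × cos²(36.7°) = 297000 × 0.6428 = 190900 km².
True area of national park: 380000 × cos²(10.5°) = 380000 × 0.9668 = 367400 km².
Ratio = 190900 / 367400 ≈ 0.520.

0.520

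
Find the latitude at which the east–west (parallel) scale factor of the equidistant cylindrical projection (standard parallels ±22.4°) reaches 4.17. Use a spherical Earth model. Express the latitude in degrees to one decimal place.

In the equirectangular projection with standard parallel φ₀ = 22.4° (x = Rλ cos φ₀, y = Rφ), meridians are true-scale (h = 1) and the parallel scale is k = cos φ₀ / cos φ.
k = cos φ₀ / cos φ = 4.17  ⇒  cos φ = cos 22.4° / 4.17 = 0.2217.
φ = arccos(0.2217) ≈ 77.2°.

77.2°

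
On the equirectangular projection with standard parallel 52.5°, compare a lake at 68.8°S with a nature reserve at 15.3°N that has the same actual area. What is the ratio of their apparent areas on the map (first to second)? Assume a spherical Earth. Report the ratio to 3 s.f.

2.67

With standard parallel φ₀ = 52.5°, the equirectangular projection gives x = Rλ cos φ₀, y = Rφ, so h = 1 and k = cos 52.5° / cos φ.
Areal scale at 68.8°: h·k = 1.000 × 1.683 = 1.683.
Areal scale at 15.3°: h·k = 1.000 × 0.6311 = 0.6311.
Ratio = 1.683/0.6311 ≈ 2.67.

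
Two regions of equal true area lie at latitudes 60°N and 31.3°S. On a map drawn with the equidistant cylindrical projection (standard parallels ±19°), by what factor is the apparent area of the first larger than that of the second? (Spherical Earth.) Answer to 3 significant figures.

1.71

With standard parallel φ₀ = 19°, the equirectangular projection gives x = Rλ cos φ₀, y = Rφ, so h = 1 and k = cos 19° / cos φ.
Areal scale at 60°: h·k = 1.000 × 1.891 = 1.891.
Areal scale at 31.3°: h·k = 1.000 × 1.107 = 1.107.
Ratio = 1.891/1.107 ≈ 1.71.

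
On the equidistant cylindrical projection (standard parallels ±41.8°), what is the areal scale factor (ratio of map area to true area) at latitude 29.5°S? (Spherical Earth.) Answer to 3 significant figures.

With standard parallel φ₀ = 41.8°, the equirectangular projection gives x = Rλ cos φ₀, y = Rφ, so h = 1 and k = cos 41.8° / cos φ.
Areal scale = h·k = 1 × cos φ₀ / cos φ; at 29.5°, h = 1.000, k = 0.8565, so h·k = 0.8565.

0.857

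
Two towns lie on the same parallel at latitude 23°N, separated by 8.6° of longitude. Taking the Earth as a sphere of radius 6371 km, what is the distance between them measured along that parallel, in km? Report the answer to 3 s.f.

Arc length along a parallel = R cos φ · Δλ (with Δλ in radians).
= 6371 × cos 23° × (8.6° × π/180) = 6371 × 0.9205 × 0.1501 ≈ 880 km.

880 km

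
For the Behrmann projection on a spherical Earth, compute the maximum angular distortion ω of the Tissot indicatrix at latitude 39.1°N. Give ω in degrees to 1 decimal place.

The Behrmann projection is cylindrical equal-area with φ₀ = 30°. Cylindrical equal-area (φ₀ = 30°): h = cos φ / cos 30° along meridians, k = cos 30° / cos φ along parallels; h·k = 1.
At 39.1°: h = 0.8961, k = 1.116; principal scales a = 1.116, b = 0.8961.
sin(ω/2) = (a − b)/(a + b) = 0.2198/2.012 = 0.1093, so ω = 2 arcsin(0.1093) ≈ 12.5°.

12.5°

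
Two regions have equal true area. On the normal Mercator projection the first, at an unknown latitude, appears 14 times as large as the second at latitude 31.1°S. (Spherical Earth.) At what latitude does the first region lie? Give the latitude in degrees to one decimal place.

76.8°

On Mercator, (apparent₁)/(apparent₂) = sec²φ₁ / sec²φ₂ when true areas are equal.
cos²φ₂ / cos²φ₁ = 14  ⇒  cos φ₁ = cos 31.1° / √14 = 0.8563/3.742 = 0.2288.
φ₁ = arccos(0.2288) ≈ 76.8°.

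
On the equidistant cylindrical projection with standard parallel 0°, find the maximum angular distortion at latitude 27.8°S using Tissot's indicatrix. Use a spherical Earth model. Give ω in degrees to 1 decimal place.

7.0°

In the plate carrée (x = Rλ, y = Rφ), meridians are true-scale (h = 1) and parallels are stretched by k = sec φ.
At 27.8°: h = 1.000, k = 1.130; principal scales a = 1.130, b = 1.000.
sin(ω/2) = (a − b)/(a + b) = 0.1305/2.130 = 0.06124, so ω = 2 arcsin(0.06124) ≈ 7.0°.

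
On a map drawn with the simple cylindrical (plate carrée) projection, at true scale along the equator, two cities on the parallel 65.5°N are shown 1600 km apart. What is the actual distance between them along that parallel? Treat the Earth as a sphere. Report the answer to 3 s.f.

For the equirectangular projection with φ₀ = 0 (plate carrée), h = 1 along meridians and k = sec φ along parallels.
Along the parallel at 65.5°, map distances are exaggerated by k = sec 65.5° = 2.411.
True distance = 1600 / 2.411 = 1600 × cos 65.5° ≈ 664 km.

664 km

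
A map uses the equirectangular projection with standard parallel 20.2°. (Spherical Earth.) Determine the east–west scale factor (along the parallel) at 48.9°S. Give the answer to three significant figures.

1.43

In the equirectangular projection with standard parallel φ₀ = 20.2° (x = Rλ cos φ₀, y = Rφ), meridians are true-scale (h = 1) and the parallel scale is k = cos φ₀ / cos φ.
k = cos 20.2° / cos 48.9° = 0.9385/0.6574 = 1.428.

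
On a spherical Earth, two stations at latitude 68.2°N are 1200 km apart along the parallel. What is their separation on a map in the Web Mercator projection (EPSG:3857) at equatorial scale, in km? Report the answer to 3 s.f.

3230 km

For Mercator, h = k = sec φ (a conformal cylindrical projection has a single point scale, 1/cos φ).
Along the parallel, k = sec 68.2° = 1/0.3714 = 2.693.
Map distance = 1200 × 2.693 ≈ 3230 km.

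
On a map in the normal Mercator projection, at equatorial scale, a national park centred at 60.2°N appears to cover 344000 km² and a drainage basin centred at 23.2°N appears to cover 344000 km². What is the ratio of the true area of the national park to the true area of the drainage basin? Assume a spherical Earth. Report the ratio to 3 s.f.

0.292

Since Mercator area scale is 1/cos²φ, the true area equals the apparent area multiplied by cos²φ.
True area of national park: 344000 × cos²(60.2°) = 344000 × 0.2470 = 84960 km².
True area of drainage basin: 344000 × cos²(23.2°) = 344000 × 0.8448 = 290600 km².
Ratio = 84960 / 290600 ≈ 0.292.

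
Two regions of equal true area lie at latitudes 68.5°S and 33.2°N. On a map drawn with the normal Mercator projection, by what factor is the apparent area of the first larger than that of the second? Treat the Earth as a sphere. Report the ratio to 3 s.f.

Mercator areal scale is sec²φ.
At 68.5°: sec²(68.5°) = 1/0.3665² = 7.445.
At 33.2°: sec²(33.2°) = 1/0.8368² = 1.428.
Ratio = 7.445/1.428 = cos²(33.2°)/cos²(68.5°) ≈ 5.21.

5.21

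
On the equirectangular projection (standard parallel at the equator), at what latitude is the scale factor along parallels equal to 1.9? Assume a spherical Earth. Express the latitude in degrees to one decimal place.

58.2°

Plate carrée: h = 1, k = sec φ along parallels.
sec φ = 1.9  ⇒  cos φ = 0.5263  ⇒  φ ≈ 58.2°.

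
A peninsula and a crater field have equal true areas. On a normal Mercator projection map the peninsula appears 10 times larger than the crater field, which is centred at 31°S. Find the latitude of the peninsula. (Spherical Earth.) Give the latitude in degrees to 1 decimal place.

Mercator areal scale is sec²φ, so apparent-area ratio = sec²φ₁ / sec²φ₂ = cos²φ₂ / cos²φ₁.
cos²φ₂ / cos²φ₁ = 10  ⇒  cos φ₁ = cos 31° / √10 = 0.8572/3.162 = 0.2711.
φ₁ = arccos(0.2711) ≈ 74.3°.

74.3°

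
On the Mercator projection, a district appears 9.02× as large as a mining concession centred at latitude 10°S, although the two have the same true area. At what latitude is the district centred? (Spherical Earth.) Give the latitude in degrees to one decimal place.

Mercator areal scale is sec²φ, so apparent-area ratio = sec²φ₁ / sec²φ₂ = cos²φ₂ / cos²φ₁.
cos²φ₂ / cos²φ₁ = 9.02  ⇒  cos φ₁ = cos 10° / √9.02 = 0.9848/3.003 = 0.3279.
φ₁ = arccos(0.3279) ≈ 70.9°.

70.9°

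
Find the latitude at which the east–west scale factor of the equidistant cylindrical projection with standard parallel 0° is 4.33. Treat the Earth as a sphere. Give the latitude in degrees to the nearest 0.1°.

Plate carrée: h = 1, k = sec φ along parallels.
sec φ = 4.33  ⇒  cos φ = 0.2309  ⇒  φ ≈ 76.6°.

76.6°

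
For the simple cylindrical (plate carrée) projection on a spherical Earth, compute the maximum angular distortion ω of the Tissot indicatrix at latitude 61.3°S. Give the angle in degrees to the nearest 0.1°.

41.1°

For the equirectangular projection with φ₀ = 0 (plate carrée), h = 1 along meridians and k = sec φ along parallels.
At 61.3°: h = 1.000, k = 2.082; principal scales a = 2.082, b = 1.000.
sin(ω/2) = (a − b)/(a + b) = 1.082/3.082 = 0.3511, so ω = 2 arcsin(0.3511) ≈ 41.1°.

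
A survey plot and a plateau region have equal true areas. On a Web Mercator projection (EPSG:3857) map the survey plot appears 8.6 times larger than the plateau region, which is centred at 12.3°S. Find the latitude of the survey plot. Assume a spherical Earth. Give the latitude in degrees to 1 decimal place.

70.5°

Mercator areal scale is sec²φ, so apparent-area ratio = sec²φ₁ / sec²φ₂ = cos²φ₂ / cos²φ₁.
cos²φ₂ / cos²φ₁ = 8.6  ⇒  cos φ₁ = cos 12.3° / √8.6 = 0.9770/2.933 = 0.3332.
φ₁ = arccos(0.3332) ≈ 70.5°.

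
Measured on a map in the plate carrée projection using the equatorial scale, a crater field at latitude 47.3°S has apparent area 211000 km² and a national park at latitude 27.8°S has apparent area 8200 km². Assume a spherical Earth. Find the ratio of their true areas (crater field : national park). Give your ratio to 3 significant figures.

On the plate carrée, areal scale = h·k = 1 × sec φ, so true area = apparent × cos φ.
True area of crater field: 211000 × cos(47.3°) = 211000 × 0.6782 = 143100 km².
True area of national park: 8200 × cos(27.8°) = 8200 × 0.8846 = 7254 km².
Ratio = 143100 / 7254 ≈ 19.7.

19.7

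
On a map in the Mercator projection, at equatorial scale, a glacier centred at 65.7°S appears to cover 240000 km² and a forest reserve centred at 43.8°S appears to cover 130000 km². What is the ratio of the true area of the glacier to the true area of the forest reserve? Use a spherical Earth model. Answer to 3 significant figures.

Mercator's areal exaggeration is sec²φ; hence true area = (apparent area) · cos²φ.
True area of glacier: 240000 × cos²(65.7°) = 240000 × 0.1693 = 40640 km².
True area of forest reserve: 130000 × cos²(43.8°) = 130000 × 0.5209 = 67720 km².
Ratio = 40640 / 67720 ≈ 0.600.

0.600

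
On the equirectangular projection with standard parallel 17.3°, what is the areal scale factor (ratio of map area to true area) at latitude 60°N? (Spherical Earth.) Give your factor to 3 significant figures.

With standard parallel φ₀ = 17.3°, the equirectangular projection gives x = Rλ cos φ₀, y = Rφ, so h = 1 and k = cos 17.3° / cos φ.
Areal scale = h·k = 1 × cos φ₀ / cos φ; at 60°, h = 1.000, k = 1.910, so h·k = 1.910.

1.91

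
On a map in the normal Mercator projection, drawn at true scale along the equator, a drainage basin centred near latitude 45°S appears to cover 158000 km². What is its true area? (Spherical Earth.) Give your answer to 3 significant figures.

For Mercator, h = k = sec φ (a conformal cylindrical projection has a single point scale, 1/cos φ).
Areal scale = k² = sec²φ = 1/cos²(45°) = 1/0.7071² = 2.000.
True area = apparent / (areal scale) = 158000 / 2.000 ≈ 79000 km².

79000 km²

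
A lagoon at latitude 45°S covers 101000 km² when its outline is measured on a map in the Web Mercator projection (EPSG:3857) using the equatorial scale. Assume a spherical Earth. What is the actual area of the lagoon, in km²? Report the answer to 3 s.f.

Mercator is conformal, so the point scale is isotropic: h = k = sec φ = 1/cos φ.
Areal scale = k² = sec²φ = 1/cos²(45°) = 1/0.7071² = 2.000.
True area = apparent / (areal scale) = 101000 / 2.000 ≈ 50500 km².

50500 km²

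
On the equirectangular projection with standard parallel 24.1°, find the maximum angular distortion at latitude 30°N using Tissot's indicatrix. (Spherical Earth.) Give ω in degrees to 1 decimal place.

In the equirectangular projection with standard parallel φ₀ = 24.1° (x = Rλ cos φ₀, y = Rφ), meridians are true-scale (h = 1) and the parallel scale is k = cos φ₀ / cos φ.
At 30°: h = 1.000, k = 1.054; principal scales a = 1.054, b = 1.000.
sin(ω/2) = (a − b)/(a + b) = 0.05405/2.054 = 0.02631, so ω = 2 arcsin(0.02631) ≈ 3.0°.

3.0°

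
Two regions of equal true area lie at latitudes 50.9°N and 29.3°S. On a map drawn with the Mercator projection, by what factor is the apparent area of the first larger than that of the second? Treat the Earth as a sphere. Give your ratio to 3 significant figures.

1.91

On Mercator, area is exaggerated by sec²φ = 1/cos²φ.
At 50.9°: sec²(50.9°) = 1/0.6307² = 2.514.
At 29.3°: sec²(29.3°) = 1/0.8721² = 1.315.
Ratio = 2.514/1.315 = cos²(29.3°)/cos²(50.9°) ≈ 1.91.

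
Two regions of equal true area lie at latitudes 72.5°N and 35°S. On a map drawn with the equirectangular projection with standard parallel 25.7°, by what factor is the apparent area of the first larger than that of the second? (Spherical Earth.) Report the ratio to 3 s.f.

2.72

In the equirectangular projection with standard parallel φ₀ = 25.7° (x = Rλ cos φ₀, y = Rφ), meridians are true-scale (h = 1) and the parallel scale is k = cos φ₀ / cos φ.
Areal scale at 72.5°: h·k = 1.000 × 2.997 = 2.997.
Areal scale at 35°: h·k = 1.000 × 1.100 = 1.100.
Ratio = 2.997/1.100 ≈ 2.72.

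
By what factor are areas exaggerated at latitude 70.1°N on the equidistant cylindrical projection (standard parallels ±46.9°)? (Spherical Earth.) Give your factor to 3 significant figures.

2.01

With standard parallel φ₀ = 46.9°, the equirectangular projection gives x = Rλ cos φ₀, y = Rφ, so h = 1 and k = cos 46.9° / cos φ.
Areal scale = h·k = 1 × cos φ₀ / cos φ; at 70.1°, h = 1.000, k = 2.007, so h·k = 2.007.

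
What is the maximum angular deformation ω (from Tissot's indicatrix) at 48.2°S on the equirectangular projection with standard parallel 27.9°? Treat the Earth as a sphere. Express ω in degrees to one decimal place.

With standard parallel φ₀ = 27.9°, the equirectangular projection gives x = Rλ cos φ₀, y = Rφ, so h = 1 and k = cos 27.9° / cos φ.
At 48.2°: h = 1.000, k = 1.326; principal scales a = 1.326, b = 1.000.
sin(ω/2) = (a − b)/(a + b) = 0.3259/2.326 = 0.1401, so ω = 2 arcsin(0.1401) ≈ 16.1°.

16.1°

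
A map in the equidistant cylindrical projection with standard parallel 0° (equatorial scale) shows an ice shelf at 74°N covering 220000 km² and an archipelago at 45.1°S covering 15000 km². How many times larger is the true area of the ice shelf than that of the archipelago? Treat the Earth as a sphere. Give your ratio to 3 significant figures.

Plate carrée has h = 1 and k = sec φ, giving areal scale sec φ; true area = (apparent area) · cos φ.
True area of ice shelf: 220000 × cos(74°) = 220000 × 0.2756 = 60640 km².
True area of archipelago: 15000 × cos(45.1°) = 15000 × 0.7059 = 10590 km².
Ratio = 60640 / 10590 ≈ 5.73.

5.73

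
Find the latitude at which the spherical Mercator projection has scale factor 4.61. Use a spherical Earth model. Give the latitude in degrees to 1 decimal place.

Mercator scale is k = sec φ = 1/cos φ.
1/cos φ = 4.61  ⇒  cos φ = 0.2169  ⇒  φ = arccos(0.2169) ≈ 77.5°.

77.5°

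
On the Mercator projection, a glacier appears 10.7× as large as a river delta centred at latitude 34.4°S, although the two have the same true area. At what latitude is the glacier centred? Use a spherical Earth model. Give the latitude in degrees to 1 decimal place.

75.4°

On Mercator, (apparent₁)/(apparent₂) = sec²φ₁ / sec²φ₂ when true areas are equal.
cos²φ₂ / cos²φ₁ = 10.7  ⇒  cos φ₁ = cos 34.4° / √10.7 = 0.8251/3.271 = 0.2522.
φ₁ = arccos(0.2522) ≈ 75.4°.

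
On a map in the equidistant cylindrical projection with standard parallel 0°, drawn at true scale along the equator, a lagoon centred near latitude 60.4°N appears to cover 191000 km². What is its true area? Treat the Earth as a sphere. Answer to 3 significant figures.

94300 km²

For the equirectangular projection with φ₀ = 0 (plate carrée), h = 1 along meridians and k = sec φ along parallels.
Areal scale = h·k = 1 × sec φ; at 60.4°, h = 1.000, k = 2.025, so h·k = 2.025.
True area = apparent / (areal scale) = 191000 / 2.025 ≈ 94300 km².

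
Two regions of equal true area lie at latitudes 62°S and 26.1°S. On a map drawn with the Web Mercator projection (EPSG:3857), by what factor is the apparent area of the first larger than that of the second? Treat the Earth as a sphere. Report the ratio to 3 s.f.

On Mercator, area is exaggerated by sec²φ = 1/cos²φ.
At 62°: sec²(62°) = 1/0.4695² = 4.537.
At 26.1°: sec²(26.1°) = 1/0.8980² = 1.240.
Ratio = 4.537/1.240 = cos²(26.1°)/cos²(62°) ≈ 3.66.

3.66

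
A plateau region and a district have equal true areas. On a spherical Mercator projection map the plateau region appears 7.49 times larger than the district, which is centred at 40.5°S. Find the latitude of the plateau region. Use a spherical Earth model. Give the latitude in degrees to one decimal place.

73.9°

Mercator areal scale is sec²φ, so apparent-area ratio = sec²φ₁ / sec²φ₂ = cos²φ₂ / cos²φ₁.
cos²φ₂ / cos²φ₁ = 7.49  ⇒  cos φ₁ = cos 40.5° / √7.49 = 0.7604/2.737 = 0.2778.
φ₁ = arccos(0.2778) ≈ 73.9°.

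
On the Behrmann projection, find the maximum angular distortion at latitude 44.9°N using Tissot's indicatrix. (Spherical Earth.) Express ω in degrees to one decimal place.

22.9°

The Behrmann projection is cylindrical equal-area with φ₀ = 30°. Cylindrical equal-area (φ₀ = 30°): h = cos φ / cos 30° along meridians, k = cos 30° / cos φ along parallels; h·k = 1.
At 44.9°: h = 0.8179, k = 1.223; principal scales a = 1.223, b = 0.8179.
sin(ω/2) = (a − b)/(a + b) = 0.4047/2.041 = 0.1983, so ω = 2 arcsin(0.1983) ≈ 22.9°.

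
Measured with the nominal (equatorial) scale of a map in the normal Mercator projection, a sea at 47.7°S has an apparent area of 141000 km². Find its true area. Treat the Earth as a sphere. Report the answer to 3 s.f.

Mercator is conformal, so the point scale is isotropic: h = k = sec φ = 1/cos φ.
Areal scale = k² = sec²φ = 1/cos²(47.7°) = 1/0.6730² = 2.208.
True area = apparent / (areal scale) = 141000 / 2.208 ≈ 63900 km².

63900 km²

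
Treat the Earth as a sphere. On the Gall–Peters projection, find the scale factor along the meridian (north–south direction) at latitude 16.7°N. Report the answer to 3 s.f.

1.35

Gall–Peters is a cylindrical equal-area projection with standard parallels at ±45°. A cylindrical equal-area projection with standard parallel φ₀ has meridian scale h = cos φ / cos φ₀ and parallel scale k = cos φ₀ / cos φ (so areas are preserved, h·k = 1).
h = cos 16.7° / cos 45° = 0.9578/0.7071 = 1.355.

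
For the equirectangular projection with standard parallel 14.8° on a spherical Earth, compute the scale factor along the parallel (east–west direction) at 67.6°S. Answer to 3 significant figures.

2.54

In the equirectangular projection with standard parallel φ₀ = 14.8° (x = Rλ cos φ₀, y = Rφ), meridians are true-scale (h = 1) and the parallel scale is k = cos φ₀ / cos φ.
k = cos 14.8° / cos 67.6° = 0.9668/0.3811 = 2.537.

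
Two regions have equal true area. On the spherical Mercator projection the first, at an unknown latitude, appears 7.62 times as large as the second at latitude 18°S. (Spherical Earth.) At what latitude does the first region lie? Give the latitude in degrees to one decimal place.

69.8°

On Mercator, (apparent₁)/(apparent₂) = sec²φ₁ / sec²φ₂ when true areas are equal.
cos²φ₂ / cos²φ₁ = 7.62  ⇒  cos φ₁ = cos 18° / √7.62 = 0.9511/2.760 = 0.3445.
φ₁ = arccos(0.3445) ≈ 69.8°.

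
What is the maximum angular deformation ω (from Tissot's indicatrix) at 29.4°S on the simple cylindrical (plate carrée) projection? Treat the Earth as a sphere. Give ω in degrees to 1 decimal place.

Plate carrée maps x = Rλ, y = Rφ. The meridian scale is h = 1 and the parallel scale is k = 1/cos φ = sec φ.
At 29.4°: h = 1.000, k = 1.148; principal scales a = 1.148, b = 1.000.
sin(ω/2) = (a − b)/(a + b) = 0.1478/2.148 = 0.06882, so ω = 2 arcsin(0.06882) ≈ 7.9°.

7.9°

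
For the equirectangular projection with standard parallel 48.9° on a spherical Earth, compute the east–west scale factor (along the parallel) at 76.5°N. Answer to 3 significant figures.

2.82

With standard parallel φ₀ = 48.9°, the equirectangular projection gives x = Rλ cos φ₀, y = Rφ, so h = 1 and k = cos 48.9° / cos φ.
k = cos 48.9° / cos 76.5° = 0.6574/0.2334 = 2.816.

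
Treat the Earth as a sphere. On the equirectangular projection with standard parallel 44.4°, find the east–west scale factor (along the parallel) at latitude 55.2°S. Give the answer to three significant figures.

1.25

In the equirectangular projection with standard parallel φ₀ = 44.4° (x = Rλ cos φ₀, y = Rφ), meridians are true-scale (h = 1) and the parallel scale is k = cos φ₀ / cos φ.
k = cos 44.4° / cos 55.2° = 0.7145/0.5707 = 1.252.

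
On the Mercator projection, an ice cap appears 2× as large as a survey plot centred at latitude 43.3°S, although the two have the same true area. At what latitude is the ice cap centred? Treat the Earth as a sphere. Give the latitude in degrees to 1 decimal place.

59.0°

Mercator areal scale is sec²φ, so apparent-area ratio = sec²φ₁ / sec²φ₂ = cos²φ₂ / cos²φ₁.
cos²φ₂ / cos²φ₁ = 2  ⇒  cos φ₁ = cos 43.3° / √2 = 0.7278/1.414 = 0.5146.
φ₁ = arccos(0.5146) ≈ 59.0°.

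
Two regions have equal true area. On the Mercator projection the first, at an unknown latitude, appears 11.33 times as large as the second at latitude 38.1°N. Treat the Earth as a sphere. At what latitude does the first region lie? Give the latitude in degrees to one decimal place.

On Mercator, (apparent₁)/(apparent₂) = sec²φ₁ / sec²φ₂ when true areas are equal.
cos²φ₂ / cos²φ₁ = 11.33  ⇒  cos φ₁ = cos 38.1° / √11.33 = 0.7869/3.366 = 0.2338.
φ₁ = arccos(0.2338) ≈ 76.5°.

76.5°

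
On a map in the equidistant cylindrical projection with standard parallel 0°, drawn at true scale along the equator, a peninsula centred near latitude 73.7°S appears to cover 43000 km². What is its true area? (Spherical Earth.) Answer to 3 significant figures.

Plate carrée maps x = Rλ, y = Rφ. The meridian scale is h = 1 and the parallel scale is k = 1/cos φ = sec φ.
Areal scale = h·k = 1 × sec φ; at 73.7°, h = 1.000, k = 3.563, so h·k = 3.563.
True area = apparent / (areal scale) = 43000 / 3.563 ≈ 12100 km².

12100 km²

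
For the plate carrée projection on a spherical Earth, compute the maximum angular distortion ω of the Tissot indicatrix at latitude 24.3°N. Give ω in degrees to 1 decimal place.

5.3°

In the plate carrée (x = Rλ, y = Rφ), meridians are true-scale (h = 1) and parallels are stretched by k = sec φ.
At 24.3°: h = 1.000, k = 1.097; principal scales a = 1.097, b = 1.000.
sin(ω/2) = (a − b)/(a + b) = 0.09721/2.097 = 0.04635, so ω = 2 arcsin(0.04635) ≈ 5.3°.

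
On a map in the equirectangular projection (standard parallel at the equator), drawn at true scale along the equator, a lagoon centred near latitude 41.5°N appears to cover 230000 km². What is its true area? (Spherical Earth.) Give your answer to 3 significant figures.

In the plate carrée (x = Rλ, y = Rφ), meridians are true-scale (h = 1) and parallels are stretched by k = sec φ.
Areal scale = h·k = 1 × sec φ; at 41.5°, h = 1.000, k = 1.335, so h·k = 1.335.
True area = apparent / (areal scale) = 230000 / 1.335 ≈ 172000 km².

172000 km²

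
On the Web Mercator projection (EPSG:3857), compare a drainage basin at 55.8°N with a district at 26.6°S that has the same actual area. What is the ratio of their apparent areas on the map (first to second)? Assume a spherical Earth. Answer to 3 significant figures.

2.53

Mercator is conformal with k = sec φ, so areal scale = k² = sec²φ.
At 55.8°: sec²(55.8°) = 1/0.5621² = 3.165.
At 26.6°: sec²(26.6°) = 1/0.8942² = 1.251.
Ratio = 3.165/1.251 = cos²(26.6°)/cos²(55.8°) ≈ 2.53.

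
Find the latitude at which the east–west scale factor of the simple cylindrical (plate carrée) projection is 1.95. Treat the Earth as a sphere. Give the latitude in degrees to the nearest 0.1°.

59.1°

Plate carrée: h = 1, k = sec φ along parallels.
sec φ = 1.95  ⇒  cos φ = 0.5128  ⇒  φ ≈ 59.1°.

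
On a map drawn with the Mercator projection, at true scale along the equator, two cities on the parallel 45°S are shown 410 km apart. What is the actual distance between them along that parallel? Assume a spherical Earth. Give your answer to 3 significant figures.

For Mercator, h = k = sec φ (a conformal cylindrical projection has a single point scale, 1/cos φ).
Along the parallel at 45°, map distances are exaggerated by k = sec 45° = 1.414.
True distance = 410 / 1.414 = 410 × cos 45° ≈ 290 km.

290 km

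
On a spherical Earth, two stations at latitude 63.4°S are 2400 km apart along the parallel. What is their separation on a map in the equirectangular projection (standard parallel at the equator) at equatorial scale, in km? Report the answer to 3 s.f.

5360 km

In the plate carrée (x = Rλ, y = Rφ), meridians are true-scale (h = 1) and parallels are stretched by k = sec φ.
Along the parallel, k = sec 63.4° = 1/0.4478 = 2.233.
Map distance = 2400 × 2.233 ≈ 5360 km.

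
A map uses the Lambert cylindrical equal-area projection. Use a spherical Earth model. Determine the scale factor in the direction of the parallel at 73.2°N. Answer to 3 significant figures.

The Lambert cylindrical equal-area projection is the cylindrical equal-area projection with its standard parallel at the equator (φ₀ = 0). A cylindrical equal-area projection with standard parallel φ₀ has meridian scale h = cos φ / cos φ₀ and parallel scale k = cos φ₀ / cos φ (so areas are preserved, h·k = 1).
k = cos 0° / cos 73.2° = 1.000/0.2890 = 3.460.

3.46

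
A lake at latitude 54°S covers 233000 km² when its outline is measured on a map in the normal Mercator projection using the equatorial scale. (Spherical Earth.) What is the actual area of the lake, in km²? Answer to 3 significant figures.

80500 km²

The Mercator projection is conformal; its linear scale factor is the same in every direction and equals sec φ = 1/cos φ.
Areal scale = k² = sec²φ = 1/cos²(54°) = 1/0.5878² = 2.894.
True area = apparent / (areal scale) = 233000 / 2.894 ≈ 80500 km².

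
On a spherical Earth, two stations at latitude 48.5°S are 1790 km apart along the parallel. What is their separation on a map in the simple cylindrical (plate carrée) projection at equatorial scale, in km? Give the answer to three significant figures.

2700 km

For the equirectangular projection with φ₀ = 0 (plate carrée), h = 1 along meridians and k = sec φ along parallels.
Along the parallel, k = sec 48.5° = 1/0.6626 = 1.509.
Map distance = 1790 × 1.509 ≈ 2700 km.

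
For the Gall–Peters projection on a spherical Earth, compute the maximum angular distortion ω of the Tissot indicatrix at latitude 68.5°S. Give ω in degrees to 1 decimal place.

70.4°

The Gall–Peters projection is cylindrical equal-area with φ₀ = 45°. Cylindrical equal-area (φ₀ = 45°): h = cos φ / cos 45° along meridians, k = cos 45° / cos φ along parallels; h·k = 1.
At 68.5°: h = 0.5183, k = 1.929; principal scales a = 1.929, b = 0.5183.
sin(ω/2) = (a − b)/(a + b) = 1.411/2.448 = 0.5765, so ω = 2 arcsin(0.5765) ≈ 70.4°.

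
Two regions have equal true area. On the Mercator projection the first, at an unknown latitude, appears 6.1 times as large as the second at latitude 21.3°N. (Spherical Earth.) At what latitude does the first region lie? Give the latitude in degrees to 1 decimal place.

On Mercator, (apparent₁)/(apparent₂) = sec²φ₁ / sec²φ₂ when true areas are equal.
cos²φ₂ / cos²φ₁ = 6.1  ⇒  cos φ₁ = cos 21.3° / √6.1 = 0.9317/2.470 = 0.3772.
φ₁ = arccos(0.3772) ≈ 67.8°.

67.8°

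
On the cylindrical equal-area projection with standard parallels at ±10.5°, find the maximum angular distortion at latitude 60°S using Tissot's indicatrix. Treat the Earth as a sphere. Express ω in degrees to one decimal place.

72.2°

Cylindrical equal-area (φ₀ = 10.5°): h = cos φ / cos 10.5° along meridians, k = cos 10.5° / cos φ along parallels; h·k = 1.
At 60°: h = 0.5085, k = 1.967; principal scales a = 1.967, b = 0.5085.
sin(ω/2) = (a − b)/(a + b) = 1.458/2.475 = 0.5891, so ω = 2 arcsin(0.5891) ≈ 72.2°.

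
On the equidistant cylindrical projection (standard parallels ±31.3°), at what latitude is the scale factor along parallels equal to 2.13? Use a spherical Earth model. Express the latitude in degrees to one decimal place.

With standard parallel φ₀ = 31.3°, the equirectangular projection gives x = Rλ cos φ₀, y = Rφ, so h = 1 and k = cos 31.3° / cos φ.
k = cos φ₀ / cos φ = 2.13  ⇒  cos φ = cos 31.3° / 2.13 = 0.4012.
φ = arccos(0.4012) ≈ 66.3°.

66.3°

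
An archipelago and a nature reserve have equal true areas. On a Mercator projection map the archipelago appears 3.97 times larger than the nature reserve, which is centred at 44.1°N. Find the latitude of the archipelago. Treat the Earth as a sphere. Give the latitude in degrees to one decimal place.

For equal true areas on Mercator, apparent areas scale as sec²φ, so the ratio is cos²φ₂ / cos²φ₁.
cos²φ₂ / cos²φ₁ = 3.97  ⇒  cos φ₁ = cos 44.1° / √3.97 = 0.7181/1.992 = 0.3604.
φ₁ = arccos(0.3604) ≈ 68.9°.

68.9°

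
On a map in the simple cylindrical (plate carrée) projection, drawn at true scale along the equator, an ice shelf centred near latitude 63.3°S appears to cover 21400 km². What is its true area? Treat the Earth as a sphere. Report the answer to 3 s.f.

9620 km²

In the plate carrée (x = Rλ, y = Rφ), meridians are true-scale (h = 1) and parallels are stretched by k = sec φ.
Areal scale = h·k = 1 × sec φ; at 63.3°, h = 1.000, k = 2.226, so h·k = 2.226.
True area = apparent / (areal scale) = 21400 / 2.226 ≈ 9620 km².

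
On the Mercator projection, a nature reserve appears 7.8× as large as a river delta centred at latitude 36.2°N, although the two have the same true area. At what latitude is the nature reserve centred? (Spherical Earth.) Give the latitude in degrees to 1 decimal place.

Mercator areal scale is sec²φ, so apparent-area ratio = sec²φ₁ / sec²φ₂ = cos²φ₂ / cos²φ₁.
cos²φ₂ / cos²φ₁ = 7.8  ⇒  cos φ₁ = cos 36.2° / √7.8 = 0.8070/2.793 = 0.2889.
φ₁ = arccos(0.2889) ≈ 73.2°.

73.2°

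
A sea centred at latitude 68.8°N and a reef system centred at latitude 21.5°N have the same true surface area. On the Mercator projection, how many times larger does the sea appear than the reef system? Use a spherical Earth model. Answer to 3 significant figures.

Mercator areal scale is sec²φ.
At 68.8°: sec²(68.8°) = 1/0.3616² = 7.647.
At 21.5°: sec²(21.5°) = 1/0.9304² = 1.155.
Ratio = 7.647/1.155 = cos²(21.5°)/cos²(68.8°) ≈ 6.62.

6.62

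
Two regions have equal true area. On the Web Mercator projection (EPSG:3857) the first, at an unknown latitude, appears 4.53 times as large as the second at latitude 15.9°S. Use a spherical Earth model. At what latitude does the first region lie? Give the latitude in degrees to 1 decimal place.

Mercator areal scale is sec²φ, so apparent-area ratio = sec²φ₁ / sec²φ₂ = cos²φ₂ / cos²φ₁.
cos²φ₂ / cos²φ₁ = 4.53  ⇒  cos φ₁ = cos 15.9° / √4.53 = 0.9617/2.128 = 0.4519.
φ₁ = arccos(0.4519) ≈ 63.1°.

63.1°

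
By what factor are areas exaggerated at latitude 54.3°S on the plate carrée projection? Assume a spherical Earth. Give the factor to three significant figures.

1.71

In the plate carrée (x = Rλ, y = Rφ), meridians are true-scale (h = 1) and parallels are stretched by k = sec φ.
Areal scale = h·k = 1 × sec φ; at 54.3°, h = 1.000, k = 1.714, so h·k = 1.714.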